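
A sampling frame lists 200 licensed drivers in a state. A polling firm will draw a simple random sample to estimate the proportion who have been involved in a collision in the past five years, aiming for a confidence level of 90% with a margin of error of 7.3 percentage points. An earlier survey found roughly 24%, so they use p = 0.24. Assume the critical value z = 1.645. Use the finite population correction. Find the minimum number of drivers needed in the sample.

Unadjusted: n₀ = 1.645² × 0.24 × 0.76 / 0.073² ≈ 92.62, so n₀ = 93.
Finite population correction with N = 200: n = n₀ / (1 + (n₀−1)/N) = 93 / (1 + 92/200) = 93 / 1.4600 ≈ 63.70.
Rounding up, n = 64.

64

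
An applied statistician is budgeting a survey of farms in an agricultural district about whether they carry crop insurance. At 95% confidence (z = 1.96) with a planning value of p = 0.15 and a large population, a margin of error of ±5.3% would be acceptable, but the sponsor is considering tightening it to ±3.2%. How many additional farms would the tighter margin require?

304

At ±5.3%: n = 1.96² × 0.1275 / 0.053² ≈ 174.37 → 175.
At ±3.2%: n = 1.96² × 0.1275 / 0.032² ≈ 478.32 → 479.
Additional respondents: 479 − 175 = 304.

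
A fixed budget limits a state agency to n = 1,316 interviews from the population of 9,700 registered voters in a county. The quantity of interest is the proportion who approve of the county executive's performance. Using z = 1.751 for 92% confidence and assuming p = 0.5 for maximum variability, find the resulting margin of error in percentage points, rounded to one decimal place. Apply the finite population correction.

2.2

Finite-population factor: (N−n)/(N−1) = (9700−1316)/(9700−1) = 0.8644.
SE(p̂) = √[p(1−p)/n · (N−n)/(N−1)] = √[0.2500/1316 × 0.8644] = 0.01281.
E = z × SE = 1.751 × 0.01281 = 0.02244 ≈ 2.2 percentage points.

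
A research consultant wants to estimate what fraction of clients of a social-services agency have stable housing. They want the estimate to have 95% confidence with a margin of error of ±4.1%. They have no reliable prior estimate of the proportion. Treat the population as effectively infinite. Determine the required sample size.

572

For 95% confidence, z = 1.960.
With no prior estimate, use p = 0.5, giving p(1−p) = 0.25.
n = z²·p(1−p)/E² = 1.960² × 0.2500 / 0.041² = 3.8416 × 0.2500 / 0.001681 ≈ 571.33.
Rounding up gives n = 572.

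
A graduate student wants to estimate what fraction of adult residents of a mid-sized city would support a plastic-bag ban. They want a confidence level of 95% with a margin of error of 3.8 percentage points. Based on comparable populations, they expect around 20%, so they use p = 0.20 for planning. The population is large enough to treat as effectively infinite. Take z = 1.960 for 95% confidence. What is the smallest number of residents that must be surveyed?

426

With p = 0.20, p(1−p) = 0.1600.
n = z²·p(1−p)/E² = 1.960² × 0.1600 / 0.038² = 3.8416 × 0.1600 / 0.001444 ≈ 425.66.
Rounding up gives n = 426.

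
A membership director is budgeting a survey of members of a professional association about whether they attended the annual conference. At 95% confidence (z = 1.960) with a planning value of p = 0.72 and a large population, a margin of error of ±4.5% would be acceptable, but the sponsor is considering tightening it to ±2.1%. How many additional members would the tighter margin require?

At ±4.5%: n = 1.960² × 0.2016 / 0.045² ≈ 382.45 → 383.
At ±2.1%: n = 1.960² × 0.2016 / 0.021² ≈ 1756.16 → 1757.
Additional respondents: 1757 − 383 = 1374.

1374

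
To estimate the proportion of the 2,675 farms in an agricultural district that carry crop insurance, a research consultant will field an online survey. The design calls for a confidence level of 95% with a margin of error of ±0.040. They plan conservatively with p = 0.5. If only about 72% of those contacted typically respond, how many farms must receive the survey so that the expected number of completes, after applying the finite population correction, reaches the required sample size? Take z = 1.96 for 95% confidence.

Completed interviews needed (unadjusted): n₀ = 1.96² × 0.2500 / 0.040² ≈ 600.25 → 601.
FPC for N = 2,675: n = 601 / (1 + 600/2675) = 601 / 1.2243 ≈ 490.89 → 491.
At a 72% response rate, contacts needed = 491 / 0.72 ≈ 681.94 → 682.

682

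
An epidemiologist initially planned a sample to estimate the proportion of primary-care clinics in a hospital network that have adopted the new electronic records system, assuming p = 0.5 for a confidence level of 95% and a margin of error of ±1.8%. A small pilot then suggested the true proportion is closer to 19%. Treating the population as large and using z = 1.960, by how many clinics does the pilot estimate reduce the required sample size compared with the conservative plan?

1140

Conservative (p = 0.5): n = 1.960² × 0.25 / 0.018² ≈ 2964.20 → 2965.
Using p = 0.19: p(1−p) = 0.1539, so n = 1.960² × 0.1539 / 0.018² ≈ 1824.76 → 1825.
Reduction: 2965 − 1825 = 1140.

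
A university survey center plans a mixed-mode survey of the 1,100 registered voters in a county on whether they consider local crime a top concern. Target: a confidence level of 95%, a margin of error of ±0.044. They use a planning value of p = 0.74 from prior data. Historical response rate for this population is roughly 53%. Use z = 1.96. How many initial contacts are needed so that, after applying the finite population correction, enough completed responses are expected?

Completed interviews needed (unadjusted): n₀ = 1.96² × 0.1924 / 0.044² ≈ 381.78 → 382.
FPC for N = 1,100: n = 382 / (1 + 381/1100) = 382 / 1.3464 ≈ 283.73 → 284.
At a 53% response rate, contacts needed = 284 / 0.53 ≈ 535.85 → 536.

536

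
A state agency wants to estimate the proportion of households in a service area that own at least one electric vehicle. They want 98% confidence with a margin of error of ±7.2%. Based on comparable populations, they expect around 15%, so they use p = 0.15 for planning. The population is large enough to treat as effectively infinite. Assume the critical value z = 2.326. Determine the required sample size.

134

With p = 0.15, p(1−p) = 0.1275.
n = z²·p(1−p)/E² = 2.326² × 0.1275 / 0.072² = 5.4103 × 0.1275 / 0.005184 ≈ 133.07.
Rounding up gives n = 134.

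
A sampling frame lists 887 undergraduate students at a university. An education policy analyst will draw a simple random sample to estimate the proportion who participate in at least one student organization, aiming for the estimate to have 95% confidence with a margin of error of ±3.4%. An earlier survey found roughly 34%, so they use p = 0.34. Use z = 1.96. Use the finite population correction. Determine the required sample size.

406

Unadjusted: n₀ = 1.96² × 0.34 × 0.66 / 0.034² ≈ 745.72, so n₀ = 746.
Finite population correction with N = 887: n = n₀ / (1 + (n₀−1)/N) = 746 / (1 + 745/887) = 746 / 1.8399 ≈ 405.45.
Rounding up, n = 406.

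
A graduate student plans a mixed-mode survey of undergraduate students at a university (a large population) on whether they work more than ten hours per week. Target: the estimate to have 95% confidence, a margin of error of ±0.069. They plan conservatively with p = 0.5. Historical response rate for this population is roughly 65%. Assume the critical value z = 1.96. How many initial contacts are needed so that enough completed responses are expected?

Completed interviews needed: n₀ = 1.96² × 0.2500 / 0.069² ≈ 201.72 → 202.
At a 65% response rate, contacts needed = 202 / 0.65 ≈ 310.77 → 311.

311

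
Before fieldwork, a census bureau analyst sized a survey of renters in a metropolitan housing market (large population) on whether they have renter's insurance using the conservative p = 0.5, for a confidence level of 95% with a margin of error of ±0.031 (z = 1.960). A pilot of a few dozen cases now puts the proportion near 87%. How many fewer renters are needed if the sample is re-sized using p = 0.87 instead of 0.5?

547

Conservative (p = 0.5): n = 1.960² × 0.25 / 0.031² ≈ 999.38 → 1000.
Using p = 0.87: p(1−p) = 0.1131, so n = 1.960² × 0.1131 / 0.031² ≈ 452.12 → 453.
Reduction: 1000 − 453 = 547.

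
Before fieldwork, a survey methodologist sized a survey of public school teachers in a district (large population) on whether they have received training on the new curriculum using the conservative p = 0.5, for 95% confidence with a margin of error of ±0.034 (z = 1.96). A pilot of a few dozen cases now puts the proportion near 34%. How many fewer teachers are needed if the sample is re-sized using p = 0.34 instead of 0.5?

85

Conservative (p = 0.5): n = 1.96² × 0.25 / 0.034² ≈ 830.80 → 831.
Using p = 0.34: p(1−p) = 0.2244, so n = 1.96² × 0.2244 / 0.034² ≈ 745.72 → 746.
Reduction: 831 − 746 = 85.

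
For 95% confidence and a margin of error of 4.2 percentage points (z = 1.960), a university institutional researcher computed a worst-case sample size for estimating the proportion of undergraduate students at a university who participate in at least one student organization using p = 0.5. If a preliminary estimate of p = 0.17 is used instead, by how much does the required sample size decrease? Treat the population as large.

237

Conservative (p = 0.5): n = 1.960² × 0.25 / 0.042² ≈ 544.44 → 545.
Using p = 0.17: p(1−p) = 0.1411, so n = 1.960² × 0.1411 / 0.042² ≈ 307.28 → 308.
Reduction: 545 − 308 = 237.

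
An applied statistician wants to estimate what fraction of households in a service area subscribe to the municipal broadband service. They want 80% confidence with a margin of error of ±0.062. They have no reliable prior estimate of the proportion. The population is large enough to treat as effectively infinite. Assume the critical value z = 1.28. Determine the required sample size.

107

With no prior estimate, use p = 0.5, giving p(1−p) = 0.25.
n = z²·p(1−p)/E² = 1.28² × 0.2500 / 0.062² = 1.6384 × 0.2500 / 0.003844 ≈ 106.56.
Rounding up gives n = 107.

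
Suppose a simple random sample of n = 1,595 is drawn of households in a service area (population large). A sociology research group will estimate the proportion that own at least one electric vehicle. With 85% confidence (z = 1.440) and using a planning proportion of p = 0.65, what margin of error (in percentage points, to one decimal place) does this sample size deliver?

1.7

SE(p̂) = √[p(1−p)/n] = √[0.2275/1595] = 0.01194.
E = z × SE = 1.440 × 0.01194 = 0.01720, or 1.7 percentage points.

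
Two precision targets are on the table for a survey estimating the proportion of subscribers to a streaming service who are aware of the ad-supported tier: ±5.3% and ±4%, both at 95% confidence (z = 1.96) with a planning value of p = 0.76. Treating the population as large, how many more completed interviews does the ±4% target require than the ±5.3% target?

188

At ±5.3%: n = 1.96² × 0.1824 / 0.053² ≈ 249.45 → 250.
At ±4%: n = 1.96² × 0.1824 / 0.040² ≈ 437.94 → 438.
Additional respondents: 438 − 250 = 188.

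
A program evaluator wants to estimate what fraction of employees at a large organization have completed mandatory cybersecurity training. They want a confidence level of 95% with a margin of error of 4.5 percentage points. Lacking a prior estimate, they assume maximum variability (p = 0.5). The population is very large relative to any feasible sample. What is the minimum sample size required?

For 95% confidence, z = 1.96.
With p = 0.5, p(1−p) = 0.25.
n = z²·p(1−p)/E² = 1.96² × 0.2500 / 0.045² = 3.8416 × 0.2500 / 0.002025 ≈ 474.27.
Rounding up gives n = 475.

475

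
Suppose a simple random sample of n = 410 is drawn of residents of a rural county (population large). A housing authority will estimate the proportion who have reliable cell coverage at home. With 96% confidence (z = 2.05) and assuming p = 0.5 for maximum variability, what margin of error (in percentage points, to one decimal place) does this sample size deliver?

5.1

SE(p̂) = √[p(1−p)/n] = √[0.2500/410] = 0.02469.
E = z × SE = 2.05 × 0.02469 = 0.05062, or 5.1 percentage points.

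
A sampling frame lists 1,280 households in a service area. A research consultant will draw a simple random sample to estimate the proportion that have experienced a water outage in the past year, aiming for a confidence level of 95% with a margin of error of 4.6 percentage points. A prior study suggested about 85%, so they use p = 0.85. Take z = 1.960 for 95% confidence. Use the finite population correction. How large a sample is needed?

Unadjusted: n₀ = 1.960² × 0.85 × 0.15 / 0.046² ≈ 231.48, so n₀ = 232.
Finite population correction with N = 1,280: n = n₀ / (1 + (n₀−1)/N) = 232 / (1 + 231/1280) = 232 / 1.1805 ≈ 196.53.
Rounding up, n = 197.

197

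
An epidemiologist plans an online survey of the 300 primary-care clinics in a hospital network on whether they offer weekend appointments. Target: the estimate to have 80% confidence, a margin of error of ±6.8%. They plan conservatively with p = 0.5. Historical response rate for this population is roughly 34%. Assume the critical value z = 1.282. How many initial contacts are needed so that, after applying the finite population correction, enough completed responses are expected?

Completed interviews needed (unadjusted): n₀ = 1.282² × 0.2500 / 0.068² ≈ 88.86 → 89.
FPC for N = 300: n = 89 / (1 + 88/300) = 89 / 1.2933 ≈ 68.81 → 69.
At a 34% response rate, contacts needed = 69 / 0.34 ≈ 202.94 → 203.

203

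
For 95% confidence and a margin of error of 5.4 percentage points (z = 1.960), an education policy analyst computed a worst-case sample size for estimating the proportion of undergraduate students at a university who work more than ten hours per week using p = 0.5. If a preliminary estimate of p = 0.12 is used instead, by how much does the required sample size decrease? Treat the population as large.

Conservative (p = 0.5): n = 1.960² × 0.25 / 0.054² ≈ 329.36 → 330.
Using p = 0.12: p(1−p) = 0.1056, so n = 1.960² × 0.1056 / 0.054² ≈ 139.12 → 140.
Reduction: 330 − 140 = 190.

190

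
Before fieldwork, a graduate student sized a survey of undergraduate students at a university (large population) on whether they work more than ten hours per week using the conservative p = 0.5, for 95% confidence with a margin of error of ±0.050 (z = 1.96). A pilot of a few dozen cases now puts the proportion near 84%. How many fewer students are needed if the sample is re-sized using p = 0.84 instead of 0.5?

Conservative (p = 0.5): n = 1.96² × 0.25 / 0.050² ≈ 384.16 → 385.
Using p = 0.84: p(1−p) = 0.1344, so n = 1.96² × 0.1344 / 0.050² ≈ 206.52 → 207.
Reduction: 385 − 207 = 178.

178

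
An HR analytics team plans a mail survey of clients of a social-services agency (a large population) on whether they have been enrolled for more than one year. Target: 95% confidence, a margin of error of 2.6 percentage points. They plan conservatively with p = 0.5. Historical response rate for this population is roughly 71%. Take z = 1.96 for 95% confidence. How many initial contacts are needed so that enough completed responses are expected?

2002

Completed interviews needed: n₀ = 1.96² × 0.2500 / 0.026² ≈ 1420.71 → 1421.
At a 71% response rate, contacts needed = 1421 / 0.71 ≈ 2001.41 → 2002.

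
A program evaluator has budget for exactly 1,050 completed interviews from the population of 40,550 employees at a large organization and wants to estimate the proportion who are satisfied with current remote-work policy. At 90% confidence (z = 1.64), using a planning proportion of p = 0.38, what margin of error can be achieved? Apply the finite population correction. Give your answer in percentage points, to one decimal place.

2.4

Finite-population factor: (N−n)/(N−1) = (40550−1050)/(40550−1) = 0.9741.
SE(p̂) = √[p(1−p)/n · (N−n)/(N−1)] = √[0.2356/1050 × 0.9741] = 0.01478.
E = z × SE = 1.64 × 0.01478 = 0.02425 ≈ 2.4 percentage points.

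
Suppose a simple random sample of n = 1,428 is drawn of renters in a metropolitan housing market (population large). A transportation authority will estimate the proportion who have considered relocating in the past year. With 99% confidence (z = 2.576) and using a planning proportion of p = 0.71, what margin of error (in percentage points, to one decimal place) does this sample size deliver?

SE(p̂) = √[p(1−p)/n] = √[0.2059/1428] = 0.01201.
E = z × SE = 2.576 × 0.01201 = 0.03093, or 3.1 percentage points.

3.1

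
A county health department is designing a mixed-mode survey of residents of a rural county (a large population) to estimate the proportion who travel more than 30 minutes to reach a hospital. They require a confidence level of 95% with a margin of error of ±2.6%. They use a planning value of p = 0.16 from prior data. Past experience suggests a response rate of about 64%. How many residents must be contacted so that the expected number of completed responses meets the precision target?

1194

For 95% confidence, z = 1.960.
Completed interviews needed: n₀ = 1.960² × 0.1344 / 0.026² ≈ 763.77 → 764.
At a 64% response rate, contacts needed = 764 / 0.64 ≈ 1193.75 → 1194.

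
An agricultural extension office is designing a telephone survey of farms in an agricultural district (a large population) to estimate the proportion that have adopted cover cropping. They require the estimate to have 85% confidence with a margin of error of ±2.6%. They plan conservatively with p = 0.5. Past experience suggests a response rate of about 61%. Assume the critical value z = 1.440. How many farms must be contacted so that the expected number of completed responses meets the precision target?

1258

Completed interviews needed: n₀ = 1.440² × 0.2500 / 0.026² ≈ 766.86 → 767.
At a 61% response rate, contacts needed = 767 / 0.61 ≈ 1257.38 → 1258.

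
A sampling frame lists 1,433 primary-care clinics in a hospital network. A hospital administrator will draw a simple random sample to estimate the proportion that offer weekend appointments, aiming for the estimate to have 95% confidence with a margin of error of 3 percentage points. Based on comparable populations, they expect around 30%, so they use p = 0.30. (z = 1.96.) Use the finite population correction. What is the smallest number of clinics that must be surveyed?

552

Unadjusted: n₀ = 1.96² × 0.30 × 0.70 / 0.030² ≈ 896.37, so n₀ = 897.
Finite population correction with N = 1,433: n = n₀ / (1 + (n₀−1)/N) = 897 / (1 + 896/1433) = 897 / 1.6253 ≈ 551.91.
Rounding up, n = 552.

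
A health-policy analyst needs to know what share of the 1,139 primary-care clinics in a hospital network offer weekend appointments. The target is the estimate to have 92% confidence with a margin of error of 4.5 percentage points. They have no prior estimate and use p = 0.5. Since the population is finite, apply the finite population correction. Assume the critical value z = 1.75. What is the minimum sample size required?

Unadjusted: n₀ = 1.75² × 0.50 × 0.50 / 0.045² ≈ 378.09, so n₀ = 379.
Finite population correction with N = 1,139: n = n₀ / (1 + (n₀−1)/N) = 379 / (1 + 378/1139) = 379 / 1.3319 ≈ 284.56.
Rounding up, n = 285.

285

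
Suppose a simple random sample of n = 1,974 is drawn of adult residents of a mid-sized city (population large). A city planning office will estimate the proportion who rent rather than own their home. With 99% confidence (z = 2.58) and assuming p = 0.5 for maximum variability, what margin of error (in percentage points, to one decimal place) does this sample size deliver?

SE(p̂) = √[p(1−p)/n] = √[0.2500/1974] = 0.01125.
E = z × SE = 2.58 × 0.01125 = 0.02903, or 2.9 percentage points.

2.9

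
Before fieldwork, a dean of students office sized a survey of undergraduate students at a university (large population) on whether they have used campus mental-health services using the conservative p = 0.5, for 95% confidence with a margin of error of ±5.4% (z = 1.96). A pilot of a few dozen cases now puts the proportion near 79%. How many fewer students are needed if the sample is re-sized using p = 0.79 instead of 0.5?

111

Conservative (p = 0.5): n = 1.96² × 0.25 / 0.054² ≈ 329.36 → 330.
Using p = 0.79: p(1−p) = 0.1659, so n = 1.96² × 0.1659 / 0.054² ≈ 218.56 → 219.
Reduction: 330 − 219 = 111.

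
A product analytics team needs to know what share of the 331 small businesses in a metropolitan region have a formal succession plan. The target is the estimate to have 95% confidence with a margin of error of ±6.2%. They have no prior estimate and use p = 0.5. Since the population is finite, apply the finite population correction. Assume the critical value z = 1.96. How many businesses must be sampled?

143

Unadjusted: n₀ = 1.96² × 0.50 × 0.50 / 0.062² ≈ 249.84, so n₀ = 250.
Finite population correction with N = 331: n = n₀ / (1 + (n₀−1)/N) = 250 / (1 + 249/331) = 250 / 1.7523 ≈ 142.67.
Rounding up, n = 143.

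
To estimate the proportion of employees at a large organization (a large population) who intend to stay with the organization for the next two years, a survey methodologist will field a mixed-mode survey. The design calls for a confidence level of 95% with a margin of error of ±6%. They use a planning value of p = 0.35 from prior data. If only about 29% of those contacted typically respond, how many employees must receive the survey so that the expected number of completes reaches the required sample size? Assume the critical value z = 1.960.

838

Completed interviews needed: n₀ = 1.960² × 0.2275 / 0.060² ≈ 242.77 → 243.
At a 29% response rate, contacts needed = 243 / 0.29 ≈ 837.93 → 838.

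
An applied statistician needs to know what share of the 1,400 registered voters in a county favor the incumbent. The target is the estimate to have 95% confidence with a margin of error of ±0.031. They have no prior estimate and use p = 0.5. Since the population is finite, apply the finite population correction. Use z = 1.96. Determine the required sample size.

Unadjusted: n₀ = 1.96² × 0.50 × 0.50 / 0.031² ≈ 999.38, so n₀ = 1000.
Finite population correction with N = 1,400: n = n₀ / (1 + (n₀−1)/N) = 1000 / (1 + 999/1400) = 1000 / 1.7136 ≈ 583.58.
Rounding up, n = 584.

584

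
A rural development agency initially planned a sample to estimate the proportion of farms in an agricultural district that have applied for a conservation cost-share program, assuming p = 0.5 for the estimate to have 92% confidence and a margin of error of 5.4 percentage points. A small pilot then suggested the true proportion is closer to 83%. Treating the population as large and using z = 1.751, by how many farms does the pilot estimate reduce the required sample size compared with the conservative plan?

114

Conservative (p = 0.5): n = 1.751² × 0.25 / 0.054² ≈ 262.86 → 263.
Using p = 0.83: p(1−p) = 0.1411, so n = 1.751² × 0.1411 / 0.054² ≈ 148.36 → 149.
Reduction: 263 − 149 = 114.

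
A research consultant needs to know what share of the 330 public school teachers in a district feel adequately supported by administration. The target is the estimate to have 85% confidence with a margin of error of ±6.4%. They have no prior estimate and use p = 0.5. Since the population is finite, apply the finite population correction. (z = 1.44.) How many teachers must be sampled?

92

Unadjusted: n₀ = 1.44² × 0.50 × 0.50 / 0.064² ≈ 126.56, so n₀ = 127.
Finite population correction with N = 330: n = n₀ / (1 + (n₀−1)/N) = 127 / (1 + 126/330) = 127 / 1.3818 ≈ 91.91.
Rounding up, n = 92.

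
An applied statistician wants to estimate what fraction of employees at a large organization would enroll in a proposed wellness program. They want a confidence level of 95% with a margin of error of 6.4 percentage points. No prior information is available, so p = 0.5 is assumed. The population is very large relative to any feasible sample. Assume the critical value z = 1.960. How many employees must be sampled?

With p = 0.5, p(1−p) = 0.25.
n = z²·p(1−p)/E² = 1.960² × 0.2500 / 0.064² = 3.8416 × 0.2500 / 0.004096 ≈ 234.47.
Rounding up gives n = 235.

235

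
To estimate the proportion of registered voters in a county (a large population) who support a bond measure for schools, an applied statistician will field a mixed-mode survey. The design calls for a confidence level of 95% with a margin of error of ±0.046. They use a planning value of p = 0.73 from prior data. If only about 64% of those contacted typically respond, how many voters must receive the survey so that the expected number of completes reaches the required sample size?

560

For 95% confidence, z = 1.960.
Completed interviews needed: n₀ = 1.960² × 0.1971 / 0.046² ≈ 357.84 → 358.
At a 64% response rate, contacts needed = 358 / 0.64 ≈ 559.38 → 560.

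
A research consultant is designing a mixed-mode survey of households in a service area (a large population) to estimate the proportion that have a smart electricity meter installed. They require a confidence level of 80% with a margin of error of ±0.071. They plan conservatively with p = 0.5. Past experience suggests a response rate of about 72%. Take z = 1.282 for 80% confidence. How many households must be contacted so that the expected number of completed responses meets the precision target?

Completed interviews needed: n₀ = 1.282² × 0.2500 / 0.071² ≈ 81.51 → 82.
At a 72% response rate, contacts needed = 82 / 0.72 ≈ 113.89 → 114.

114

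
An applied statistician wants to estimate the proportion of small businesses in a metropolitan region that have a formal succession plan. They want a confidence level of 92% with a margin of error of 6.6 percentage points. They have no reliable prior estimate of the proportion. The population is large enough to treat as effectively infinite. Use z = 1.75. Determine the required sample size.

176

With no prior estimate, use p = 0.5, giving p(1−p) = 0.25.
n = z²·p(1−p)/E² = 1.75² × 0.2500 / 0.066² = 3.0625 × 0.2500 / 0.004356 ≈ 175.76.
Rounding up gives n = 176.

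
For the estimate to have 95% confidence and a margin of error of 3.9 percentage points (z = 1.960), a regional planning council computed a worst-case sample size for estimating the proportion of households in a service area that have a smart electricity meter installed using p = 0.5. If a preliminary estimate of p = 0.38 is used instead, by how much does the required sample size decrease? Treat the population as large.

36

Conservative (p = 0.5): n = 1.960² × 0.25 / 0.039² ≈ 631.43 → 632.
Using p = 0.38: p(1−p) = 0.2356, so n = 1.960² × 0.2356 / 0.039² ≈ 595.06 → 596.
Reduction: 632 − 596 = 36.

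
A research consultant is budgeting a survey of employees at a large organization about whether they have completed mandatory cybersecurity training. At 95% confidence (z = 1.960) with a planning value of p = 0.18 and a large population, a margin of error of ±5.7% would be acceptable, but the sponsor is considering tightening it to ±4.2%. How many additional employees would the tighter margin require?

At ±5.7%: n = 1.960² × 0.1476 / 0.057² ≈ 174.52 → 175.
At ±4.2%: n = 1.960² × 0.1476 / 0.042² ≈ 321.44 → 322.
Additional respondents: 322 − 175 = 147.

147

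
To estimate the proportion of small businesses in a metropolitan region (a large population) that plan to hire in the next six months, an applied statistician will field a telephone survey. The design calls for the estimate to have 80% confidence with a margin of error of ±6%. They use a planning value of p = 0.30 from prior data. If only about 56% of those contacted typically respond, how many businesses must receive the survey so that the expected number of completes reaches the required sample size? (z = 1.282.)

172

Completed interviews needed: n₀ = 1.282² × 0.2100 / 0.060² ≈ 95.87 → 96.
At a 56% response rate, contacts needed = 96 / 0.56 ≈ 171.43 → 172.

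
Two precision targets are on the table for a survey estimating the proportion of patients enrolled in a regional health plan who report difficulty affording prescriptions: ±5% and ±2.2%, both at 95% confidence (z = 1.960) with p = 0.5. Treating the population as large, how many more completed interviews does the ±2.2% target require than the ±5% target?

At ±5%: n = 1.960² × 0.2500 / 0.050² ≈ 384.16 → 385.
At ±2.2%: n = 1.960² × 0.2500 / 0.022² ≈ 1984.30 → 1985.
Additional respondents: 1985 − 385 = 1600.

1600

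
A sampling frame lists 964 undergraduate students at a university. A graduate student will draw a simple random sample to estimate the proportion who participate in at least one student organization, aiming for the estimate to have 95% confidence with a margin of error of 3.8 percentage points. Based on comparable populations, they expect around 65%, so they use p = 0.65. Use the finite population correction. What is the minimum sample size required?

373

For 95% confidence, z = 1.960.
Unadjusted: n₀ = 1.960² × 0.65 × 0.35 / 0.038² ≈ 605.24, so n₀ = 606.
Finite population correction with N = 964: n = n₀ / (1 + (n₀−1)/N) = 606 / (1 + 605/964) = 606 / 1.6276 ≈ 372.33.
Rounding up, n = 373.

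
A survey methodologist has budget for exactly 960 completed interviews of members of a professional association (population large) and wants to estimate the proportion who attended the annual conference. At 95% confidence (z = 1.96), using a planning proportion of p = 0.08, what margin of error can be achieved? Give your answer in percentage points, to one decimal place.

SE(p̂) = √[p(1−p)/n] = √[0.0736/960] = 0.00876.
E = z × SE = 1.96 × 0.00876 = 0.01716, or 1.7 percentage points.

1.7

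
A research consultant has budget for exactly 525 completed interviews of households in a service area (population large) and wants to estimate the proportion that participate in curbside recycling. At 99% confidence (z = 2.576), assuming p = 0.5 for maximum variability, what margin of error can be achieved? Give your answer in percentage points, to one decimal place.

SE(p̂) = √[p(1−p)/n] = √[0.2500/525] = 0.02182.
E = z × SE = 2.576 × 0.02182 = 0.05621, or 5.6 percentage points.

5.6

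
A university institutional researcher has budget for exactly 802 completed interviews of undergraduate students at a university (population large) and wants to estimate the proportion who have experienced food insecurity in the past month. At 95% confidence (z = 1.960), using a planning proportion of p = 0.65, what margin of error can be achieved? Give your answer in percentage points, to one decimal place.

SE(p̂) = √[p(1−p)/n] = √[0.2275/802] = 0.01684.
E = z × SE = 1.960 × 0.01684 = 0.03301, or 3.3 percentage points.

3.3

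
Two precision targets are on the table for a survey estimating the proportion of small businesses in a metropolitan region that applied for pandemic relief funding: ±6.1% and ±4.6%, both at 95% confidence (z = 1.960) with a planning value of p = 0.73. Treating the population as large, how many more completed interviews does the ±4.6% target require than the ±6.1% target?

At ±6.1%: n = 1.960² × 0.1971 / 0.061² ≈ 203.49 → 204.
At ±4.6%: n = 1.960² × 0.1971 / 0.046² ≈ 357.84 → 358.
Additional respondents: 358 − 204 = 154.

154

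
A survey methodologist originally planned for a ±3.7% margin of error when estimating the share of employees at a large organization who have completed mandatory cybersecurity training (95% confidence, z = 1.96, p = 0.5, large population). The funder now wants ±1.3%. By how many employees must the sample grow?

4981

At ±3.7%: n = 1.96² × 0.2500 / 0.037² ≈ 701.53 → 702.
At ±1.3%: n = 1.96² × 0.2500 / 0.013² ≈ 5682.84 → 5683.
Additional respondents: 5683 − 702 = 4981.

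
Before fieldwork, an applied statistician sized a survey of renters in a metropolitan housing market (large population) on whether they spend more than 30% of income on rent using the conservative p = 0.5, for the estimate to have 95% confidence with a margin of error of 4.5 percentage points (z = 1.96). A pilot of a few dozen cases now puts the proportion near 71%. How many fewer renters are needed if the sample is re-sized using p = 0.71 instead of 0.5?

84

Conservative (p = 0.5): n = 1.96² × 0.25 / 0.045² ≈ 474.27 → 475.
Using p = 0.71: p(1−p) = 0.2059, so n = 1.96² × 0.2059 / 0.045² ≈ 390.61 → 391.
Reduction: 475 − 391 = 84.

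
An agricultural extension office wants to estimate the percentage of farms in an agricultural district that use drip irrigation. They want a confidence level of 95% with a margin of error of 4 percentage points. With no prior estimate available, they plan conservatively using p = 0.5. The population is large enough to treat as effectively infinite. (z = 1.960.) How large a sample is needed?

With p = 0.5, p(1−p) = 0.25.
n = z²·p(1−p)/E² = 1.960² × 0.2500 / 0.040² = 3.8416 × 0.2500 / 0.001600 ≈ 600.25.
Rounding up gives n = 601.

601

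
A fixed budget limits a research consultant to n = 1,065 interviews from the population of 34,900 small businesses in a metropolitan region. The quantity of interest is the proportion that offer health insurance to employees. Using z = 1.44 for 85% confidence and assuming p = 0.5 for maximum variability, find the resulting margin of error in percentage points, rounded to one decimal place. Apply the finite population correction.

2.2

Finite-population factor: (N−n)/(N−1) = (34900−1065)/(34900−1) = 0.9695.
SE(p̂) = √[p(1−p)/n · (N−n)/(N−1)] = √[0.2500/1065 × 0.9695] = 0.01509.
E = z × SE = 1.44 × 0.01509 = 0.02172 ≈ 2.2 percentage points.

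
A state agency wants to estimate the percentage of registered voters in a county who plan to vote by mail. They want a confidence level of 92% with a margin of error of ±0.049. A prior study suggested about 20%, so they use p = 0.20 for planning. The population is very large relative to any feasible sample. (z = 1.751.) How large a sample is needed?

With p = 0.20, p(1−p) = 0.1600.
n = z²·p(1−p)/E² = 1.751² × 0.1600 / 0.049² = 3.0660 × 0.1600 / 0.002401 ≈ 204.31.
Rounding up gives n = 205.

205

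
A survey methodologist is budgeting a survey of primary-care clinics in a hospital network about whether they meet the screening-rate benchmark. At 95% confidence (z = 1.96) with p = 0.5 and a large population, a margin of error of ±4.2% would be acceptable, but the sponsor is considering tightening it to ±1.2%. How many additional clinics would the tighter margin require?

At ±4.2%: n = 1.96² × 0.2500 / 0.042² ≈ 544.44 → 545.
At ±1.2%: n = 1.96² × 0.2500 / 0.012² ≈ 6669.44 → 6670.
Additional respondents: 6670 − 545 = 6125.

6125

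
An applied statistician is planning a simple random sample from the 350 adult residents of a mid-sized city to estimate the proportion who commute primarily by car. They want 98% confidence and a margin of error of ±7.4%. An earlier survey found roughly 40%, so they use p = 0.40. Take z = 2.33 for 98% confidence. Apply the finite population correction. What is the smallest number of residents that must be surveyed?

Unadjusted: n₀ = 2.33² × 0.40 × 0.60 / 0.074² ≈ 237.94, so n₀ = 238.
Finite population correction with N = 350: n = n₀ / (1 + (n₀−1)/N) = 238 / (1 + 237/350) = 238 / 1.6771 ≈ 141.91.
Rounding up, n = 142.

142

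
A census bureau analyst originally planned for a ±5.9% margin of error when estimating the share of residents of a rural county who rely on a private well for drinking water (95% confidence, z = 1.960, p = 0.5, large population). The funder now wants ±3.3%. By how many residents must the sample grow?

606

At ±5.9%: n = 1.960² × 0.2500 / 0.059² ≈ 275.90 → 276.
At ±3.3%: n = 1.960² × 0.2500 / 0.033² ≈ 881.91 → 882.
Additional respondents: 882 − 276 = 606.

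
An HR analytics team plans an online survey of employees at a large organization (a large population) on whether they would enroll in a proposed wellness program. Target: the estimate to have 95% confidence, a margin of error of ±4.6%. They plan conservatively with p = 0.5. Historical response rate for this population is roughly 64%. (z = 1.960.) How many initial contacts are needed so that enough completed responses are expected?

Completed interviews needed: n₀ = 1.960² × 0.2500 / 0.046² ≈ 453.88 → 454.
At a 64% response rate, contacts needed = 454 / 0.64 ≈ 709.38 → 710.

710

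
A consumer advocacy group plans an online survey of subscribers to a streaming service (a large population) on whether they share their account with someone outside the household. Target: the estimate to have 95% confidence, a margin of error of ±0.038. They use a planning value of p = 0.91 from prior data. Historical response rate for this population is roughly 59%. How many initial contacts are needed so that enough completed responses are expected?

For 95% confidence, z = 1.96.
Completed interviews needed: n₀ = 1.96² × 0.0819 / 0.038² ≈ 217.89 → 218.
At a 59% response rate, contacts needed = 218 / 0.59 ≈ 369.49 → 370.

370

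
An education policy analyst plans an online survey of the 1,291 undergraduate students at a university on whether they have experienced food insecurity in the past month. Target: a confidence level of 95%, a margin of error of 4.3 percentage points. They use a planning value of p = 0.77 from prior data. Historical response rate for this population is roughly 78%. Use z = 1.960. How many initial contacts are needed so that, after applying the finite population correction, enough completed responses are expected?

Completed interviews needed (unadjusted): n₀ = 1.960² × 0.1771 / 0.043² ≈ 367.95 → 368.
FPC for N = 1,291: n = 368 / (1 + 367/1291) = 368 / 1.2843 ≈ 286.54 → 287.
At a 78% response rate, contacts needed = 287 / 0.78 ≈ 367.95 → 368.

368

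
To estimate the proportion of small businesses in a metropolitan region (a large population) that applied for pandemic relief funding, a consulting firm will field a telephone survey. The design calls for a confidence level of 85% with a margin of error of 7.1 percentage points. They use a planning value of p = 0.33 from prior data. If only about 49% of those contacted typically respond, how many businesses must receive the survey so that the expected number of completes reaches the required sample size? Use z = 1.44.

Completed interviews needed: n₀ = 1.44² × 0.2211 / 0.071² ≈ 90.95 → 91.
At a 49% response rate, contacts needed = 91 / 0.49 ≈ 185.71 → 186.

186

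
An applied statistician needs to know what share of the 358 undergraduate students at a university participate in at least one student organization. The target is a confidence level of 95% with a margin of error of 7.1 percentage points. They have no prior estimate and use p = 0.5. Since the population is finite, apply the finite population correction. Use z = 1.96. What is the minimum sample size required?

Unadjusted: n₀ = 1.96² × 0.50 × 0.50 / 0.071² ≈ 190.52, so n₀ = 191.
Finite population correction with N = 358: n = n₀ / (1 + (n₀−1)/N) = 191 / (1 + 190/358) = 191 / 1.5307 ≈ 124.78.
Rounding up, n = 125.

125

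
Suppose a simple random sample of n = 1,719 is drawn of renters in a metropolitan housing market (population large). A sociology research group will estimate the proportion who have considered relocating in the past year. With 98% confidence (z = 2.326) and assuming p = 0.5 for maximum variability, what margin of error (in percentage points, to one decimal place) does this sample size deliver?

SE(p̂) = √[p(1−p)/n] = √[0.2500/1719] = 0.01206.
E = z × SE = 2.326 × 0.01206 = 0.02805, or 2.8 percentage points.

2.8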